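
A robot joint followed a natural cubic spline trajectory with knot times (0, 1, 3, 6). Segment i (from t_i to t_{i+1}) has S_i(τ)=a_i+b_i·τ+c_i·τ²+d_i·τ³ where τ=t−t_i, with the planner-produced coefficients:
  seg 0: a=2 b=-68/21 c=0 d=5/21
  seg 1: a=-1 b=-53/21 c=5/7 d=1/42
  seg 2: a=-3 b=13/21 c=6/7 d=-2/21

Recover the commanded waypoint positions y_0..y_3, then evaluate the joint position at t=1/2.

y_0=2 y_1=-1 y_2=-3 y_3=4
S(1/2) = 23/56

y_0 = S_0(0) = a_0 = 2
y_1 = S_1(0) = a_1 = -1
y_2 = S_2(0) = a_2 = -3
y_3 = S_2(3) = 4
t_q=1/2 is in segment 0 (τ=1/2); S_0(τ)=23/56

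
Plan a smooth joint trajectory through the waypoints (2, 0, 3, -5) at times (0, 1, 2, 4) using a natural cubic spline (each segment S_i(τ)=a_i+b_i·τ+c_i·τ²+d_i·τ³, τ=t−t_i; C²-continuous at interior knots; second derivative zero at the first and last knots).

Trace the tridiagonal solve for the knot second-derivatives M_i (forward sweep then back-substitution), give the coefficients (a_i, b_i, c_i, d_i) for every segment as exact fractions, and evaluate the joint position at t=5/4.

Δ: Δ0=-2, Δ1=3, Δ2=-4
row 1: diag=4, rhs=30; c'=1/4, d'=15/2
row 2: denom=6−1·1/4=23/4; d'=(-42−1·15/2)/(23/4)=-198/23
back: M2=-198/23
back: M1=15/2−1/4·-198/23=222/23
M: M0=0, M1=222/23, M2=-198/23, M3=0
seg 0: a=2, c=M0/2=0, d=(M1−M0)/(6·1)=37/23, b=Δ0−h0·(2M0+M1)/6=-83/23
seg 1: a=0, c=M1/2=111/23, d=(M2−M1)/(6·1)=-70/23, b=Δ1−h1·(2M1+M2)/6=28/23
seg 2: a=3, c=M2/2=-99/23, d=(M3−M2)/(6·2)=33/46, b=Δ2−h2·(2M2+M3)/6=40/23
t_q=5/4 → seg 1, τ=1/4; S=0+28/23·τ+111/23·τ²+-70/23·τ³=411/736

  seg 0: a=2 b=-83/23 c=0 d=37/23
  seg 1: a=0 b=28/23 c=111/23 d=-70/23
  seg 2: a=3 b=40/23 c=-99/23 d=33/46
S(5/4) = 411/736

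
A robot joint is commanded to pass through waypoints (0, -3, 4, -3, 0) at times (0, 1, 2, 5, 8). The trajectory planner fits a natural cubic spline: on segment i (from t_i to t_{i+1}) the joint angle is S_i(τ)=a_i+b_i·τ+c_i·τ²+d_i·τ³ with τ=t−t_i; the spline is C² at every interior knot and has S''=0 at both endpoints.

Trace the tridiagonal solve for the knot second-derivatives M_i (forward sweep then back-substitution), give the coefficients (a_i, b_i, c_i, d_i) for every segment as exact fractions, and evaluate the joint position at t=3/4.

  seg 0: a=0 b=-125/21 c=0 d=62/21
  seg 1: a=-3 b=61/21 c=62/7 d=-100/21
  seg 2: a=4 b=19/3 c=-38/7 d=160/189
  seg 3: a=-3 b=-71/21 c=46/21 d=-46/189
S(3/4) = -103/32

Δ: Δ0=-3, Δ1=7, Δ2=-7/3, Δ3=1
row 1: diag=4, rhs=60; c'=1/4, d'=15
row 2: denom=8−1·1/4=31/4; d'=(-56−1·15)/(31/4)=-284/31
row 3: denom=12−3·12/31=336/31; d'=(20−3·-284/31)/(336/31)=92/21
back: M3=92/21
back: M2=-284/31−12/31·92/21=-76/7
back: M1=15−1/4·-76/7=124/7
M: M0=0, M1=124/7, M2=-76/7, M3=92/21, M4=0
seg 0: a=0, c=M0/2=0, d=(M1−M0)/(6·1)=62/21, b=Δ0−h0·(2M0+M1)/6=-125/21
seg 1: a=-3, c=M1/2=62/7, d=(M2−M1)/(6·1)=-100/21, b=Δ1−h1·(2M1+M2)/6=61/21
seg 2: a=4, c=M2/2=-38/7, d=(M3−M2)/(6·3)=160/189, b=Δ2−h2·(2M2+M3)/6=19/3
seg 3: a=-3, c=M3/2=46/21, d=(M4−M3)/(6·3)=-46/189, b=Δ3−h3·(2M3+M4)/6=-71/21
t_q=3/4 → seg 0, τ=3/4; S=0+-125/21·τ+0·τ²+62/21·τ³=-103/32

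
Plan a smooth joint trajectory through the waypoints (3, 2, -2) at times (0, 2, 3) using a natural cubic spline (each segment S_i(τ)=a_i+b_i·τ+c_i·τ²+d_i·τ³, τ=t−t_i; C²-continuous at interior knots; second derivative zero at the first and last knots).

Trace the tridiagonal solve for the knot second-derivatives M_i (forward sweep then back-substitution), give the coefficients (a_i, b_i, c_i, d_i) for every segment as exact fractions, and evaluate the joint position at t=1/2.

Δ: Δ0=-1/2, Δ1=-4
row 1: diag=6, rhs=-21; c'=1/6, d'=-7/2
back: M1=-7/2
M: M0=0, M1=-7/2, M2=0
seg 0: a=3, c=M0/2=0, d=(M1−M0)/(6·2)=-7/24, b=Δ0−h0·(2M0+M1)/6=2/3
seg 1: a=2, c=M1/2=-7/4, d=(M2−M1)/(6·1)=7/12, b=Δ1−h1·(2M1+M2)/6=-17/6
t_q=1/2 → seg 0, τ=1/2; S=3+2/3·τ+0·τ²+-7/24·τ³=211/64

  seg 0: a=3 b=2/3 c=0 d=-7/24
  seg 1: a=2 b=-17/6 c=-7/4 d=7/12
S(1/2) = 211/64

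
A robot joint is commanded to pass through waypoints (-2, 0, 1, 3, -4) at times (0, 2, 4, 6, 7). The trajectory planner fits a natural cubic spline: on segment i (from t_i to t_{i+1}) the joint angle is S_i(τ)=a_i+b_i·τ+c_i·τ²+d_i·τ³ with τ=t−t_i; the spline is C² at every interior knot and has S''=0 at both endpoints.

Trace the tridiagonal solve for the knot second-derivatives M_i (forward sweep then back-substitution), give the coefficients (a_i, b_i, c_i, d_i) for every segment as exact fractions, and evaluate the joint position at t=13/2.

  seg 0: a=-2 b=56/41 c=0 d=-15/164
  seg 1: a=0 b=11/41 c=-45/82 d=109/328
  seg 2: a=1 b=169/82 c=237/164 d=-81/82
  seg 3: a=3 b=-329/82 c=-735/164 d=245/164
S(13/2) = 79/1312

Δ: Δ0=1, Δ1=1/2, Δ2=1, Δ3=-7
row 1: diag=8, rhs=-3; c'=1/4, d'=-3/8
row 2: denom=8−2·1/4=15/2; d'=(3−2·-3/8)/(15/2)=1/2
row 3: denom=6−2·4/15=82/15; d'=(-48−2·1/2)/(82/15)=-735/82
back: M3=-735/82
back: M2=1/2−4/15·-735/82=237/82
back: M1=-3/8−1/4·237/82=-45/41
M: M0=0, M1=-45/41, M2=237/82, M3=-735/82, M4=0
seg 0: a=-2, c=M0/2=0, d=(M1−M0)/(6·2)=-15/164, b=Δ0−h0·(2M0+M1)/6=56/41
seg 1: a=0, c=M1/2=-45/82, d=(M2−M1)/(6·2)=109/328, b=Δ1−h1·(2M1+M2)/6=11/41
seg 2: a=1, c=M2/2=237/164, d=(M3−M2)/(6·2)=-81/82, b=Δ2−h2·(2M2+M3)/6=169/82
seg 3: a=3, c=M3/2=-735/164, d=(M4−M3)/(6·1)=245/164, b=Δ3−h3·(2M3+M4)/6=-329/82
t_q=13/2 → seg 3, τ=1/2; S=3+-329/82·τ+-735/164·τ²+245/164·τ³=79/1312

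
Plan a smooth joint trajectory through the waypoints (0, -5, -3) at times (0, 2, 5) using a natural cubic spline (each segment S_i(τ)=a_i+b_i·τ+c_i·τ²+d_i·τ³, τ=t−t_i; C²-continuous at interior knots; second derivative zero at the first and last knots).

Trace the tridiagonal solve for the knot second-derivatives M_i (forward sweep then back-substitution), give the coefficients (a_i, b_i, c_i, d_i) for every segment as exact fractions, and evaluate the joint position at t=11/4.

Δ: Δ0=-5/2, Δ1=2/3
row 1: diag=10, rhs=19; c'=3/10, d'=19/10
back: M1=19/10
M: M0=0, M1=19/10, M2=0
seg 0: a=0, c=M0/2=0, d=(M1−M0)/(6·2)=19/120, b=Δ0−h0·(2M0+M1)/6=-47/15
seg 1: a=-5, c=M1/2=19/20, d=(M2−M1)/(6·3)=-19/180, b=Δ1−h1·(2M1+M2)/6=-37/30
t_q=11/4 → seg 1, τ=3/4; S=-5+-37/30·τ+19/20·τ²+-19/180·τ³=-6957/1280

  seg 0: a=0 b=-47/15 c=0 d=19/120
  seg 1: a=-5 b=-37/30 c=19/20 d=-19/180
S(11/4) = -6957/1280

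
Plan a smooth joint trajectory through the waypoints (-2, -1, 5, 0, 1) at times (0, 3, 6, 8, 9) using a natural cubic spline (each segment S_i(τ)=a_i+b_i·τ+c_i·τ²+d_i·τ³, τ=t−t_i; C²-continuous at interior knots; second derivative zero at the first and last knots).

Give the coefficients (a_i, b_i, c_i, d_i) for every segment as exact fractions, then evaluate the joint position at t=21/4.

  seg 0: a=-2 b=-190/309 c=0 d=293/2781
  seg 1: a=-1 b=689/309 c=293/309 d=-950/2781
  seg 2: a=5 b=-403/309 c=-219/103 d=1889/2472
  seg 3: a=0 b=-395/618 c=1013/412 d=-1013/1236
S(21/4) = 16237/3296

Δ: Δ0=1/3, Δ1=2, Δ2=-5/2, Δ3=1
row 1: diag=12, rhs=10; c'=1/4, d'=5/6
row 2: denom=10−3·1/4=37/4; d'=(-27−3·5/6)/(37/4)=-118/37
row 3: denom=6−2·8/37=206/37; d'=(21−2·-118/37)/(206/37)=1013/206
back: M3=1013/206
back: M2=-118/37−8/37·1013/206=-438/103
back: M1=5/6−1/4·-438/103=586/309
M: M0=0, M1=586/309, M2=-438/103, M3=1013/206, M4=0
seg 0: a=-2, c=M0/2=0, d=(M1−M0)/(6·3)=293/2781, b=Δ0−h0·(2M0+M1)/6=-190/309
seg 1: a=-1, c=M1/2=293/309, d=(M2−M1)/(6·3)=-950/2781, b=Δ1−h1·(2M1+M2)/6=689/309
seg 2: a=5, c=M2/2=-219/103, d=(M3−M2)/(6·2)=1889/2472, b=Δ2−h2·(2M2+M3)/6=-403/309
seg 3: a=0, c=M3/2=1013/412, d=(M4−M3)/(6·1)=-1013/1236, b=Δ3−h3·(2M3+M4)/6=-395/618
t_q=21/4 → seg 1, τ=9/4; S=-1+689/309·τ+293/309·τ²+-950/2781·τ³=16237/3296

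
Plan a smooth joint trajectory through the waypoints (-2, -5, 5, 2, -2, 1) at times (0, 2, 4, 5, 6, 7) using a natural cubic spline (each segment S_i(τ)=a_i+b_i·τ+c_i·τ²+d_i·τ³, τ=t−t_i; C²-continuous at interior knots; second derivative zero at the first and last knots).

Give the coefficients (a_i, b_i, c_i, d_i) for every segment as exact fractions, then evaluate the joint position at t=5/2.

Δ: Δ0=-3/2, Δ1=5, Δ2=-3, Δ3=-4, Δ4=3
row 1: diag=8, rhs=39; c'=1/4, d'=39/8
row 2: denom=6−2·1/4=11/2; d'=(-48−2·39/8)/(11/2)=-21/2
row 3: denom=4−1·2/11=42/11; d'=(-6−1·-21/2)/(42/11)=33/28
row 4: denom=4−1·11/42=157/42; d'=(42−1·33/28)/(157/42)=3429/314
back: M4=3429/314
back: M3=33/28−11/42·3429/314=-264/157
back: M2=-21/2−2/11·-264/157=-3201/314
back: M1=39/8−1/4·-3201/314=2331/314
M: M0=0, M1=2331/314, M2=-3201/314, M3=-264/157, M4=3429/314, M5=0
seg 0: a=-2, c=M0/2=0, d=(M1−M0)/(6·2)=777/1256, b=Δ0−h0·(2M0+M1)/6=-624/157
seg 1: a=-5, c=M1/2=2331/628, d=(M2−M1)/(6·2)=-461/314, b=Δ1−h1·(2M1+M2)/6=1083/314
seg 2: a=5, c=M2/2=-3201/628, d=(M3−M2)/(6·1)=891/628, b=Δ2−h2·(2M2+M3)/6=213/314
seg 3: a=2, c=M3/2=-132/157, d=(M4−M3)/(6·1)=1319/628, b=Δ3−h3·(2M3+M4)/6=-3303/628
seg 4: a=-2, c=M4/2=3429/628, d=(M5−M4)/(6·1)=-1143/628, b=Δ4−h4·(2M4+M5)/6=-201/314
t_q=5/2 → seg 1, τ=1/2; S=-5+1083/314·τ+2331/628·τ²+-461/314·τ³=-3179/1256

  seg 0: a=-2 b=-624/157 c=0 d=777/1256
  seg 1: a=-5 b=1083/314 c=2331/628 d=-461/314
  seg 2: a=5 b=213/314 c=-3201/628 d=891/628
  seg 3: a=2 b=-3303/628 c=-132/157 d=1319/628
  seg 4: a=-2 b=-201/314 c=3429/628 d=-1143/628
S(5/2) = -3179/1256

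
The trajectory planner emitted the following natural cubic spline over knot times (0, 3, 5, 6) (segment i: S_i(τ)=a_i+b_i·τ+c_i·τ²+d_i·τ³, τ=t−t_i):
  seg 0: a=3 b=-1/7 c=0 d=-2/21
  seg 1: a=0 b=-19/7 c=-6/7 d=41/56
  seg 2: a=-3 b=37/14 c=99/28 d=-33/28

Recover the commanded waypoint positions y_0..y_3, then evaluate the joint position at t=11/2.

y_0=3 y_1=0 y_2=-3 y_3=2
S(11/2) = -211/224

y_0 = S_0(0) = a_0 = 3
y_1 = S_1(0) = a_1 = 0
y_2 = S_2(0) = a_2 = -3
y_3 = S_2(1) = 2
t_q=11/2 is in segment 2 (τ=1/2); S_2(τ)=-211/224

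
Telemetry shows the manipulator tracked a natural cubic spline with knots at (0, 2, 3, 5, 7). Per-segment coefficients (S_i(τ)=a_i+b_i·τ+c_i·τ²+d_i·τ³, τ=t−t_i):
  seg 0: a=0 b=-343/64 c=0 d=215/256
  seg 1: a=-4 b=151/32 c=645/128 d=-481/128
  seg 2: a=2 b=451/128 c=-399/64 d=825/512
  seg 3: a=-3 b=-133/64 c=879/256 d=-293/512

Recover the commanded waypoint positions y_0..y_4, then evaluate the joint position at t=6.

y_0=0 y_1=-4 y_2=2 y_3=-3 y_4=2
S(6) = -1135/512

y_0 = S_0(0) = a_0 = 0
y_1 = S_1(0) = a_1 = -4
y_2 = S_2(0) = a_2 = 2
y_3 = S_3(0) = a_3 = -3
y_4 = S_3(2) = 2
t_q=6 is in segment 3 (τ=1); S_3(τ)=-1135/512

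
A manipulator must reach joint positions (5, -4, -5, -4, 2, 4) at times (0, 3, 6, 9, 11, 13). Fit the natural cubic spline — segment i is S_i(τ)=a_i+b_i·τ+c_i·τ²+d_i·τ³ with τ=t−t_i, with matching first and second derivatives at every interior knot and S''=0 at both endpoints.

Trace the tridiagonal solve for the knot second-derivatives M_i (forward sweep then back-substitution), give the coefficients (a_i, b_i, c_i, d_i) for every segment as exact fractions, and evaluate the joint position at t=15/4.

  seg 0: a=5 b=-976/261 c=0 d=193/2349
  seg 1: a=-4 b=-397/261 c=193/261 d=-269/2349
  seg 2: a=-5 b=-46/261 c=-76/261 d=361/2349
  seg 3: a=-4 b=581/261 c=95/87 d=-92/261
  seg 4: a=2 b=617/261 c=-89/87 d=89/522
S(15/4) = -8859/1856

Δ: Δ0=-3, Δ1=-1/3, Δ2=1/3, Δ3=3, Δ4=1
row 1: diag=12, rhs=16; c'=1/4, d'=4/3
row 2: denom=12−3·1/4=45/4; d'=(4−3·4/3)/(45/4)=0
row 3: denom=10−3·4/15=46/5; d'=(16−3·0)/(46/5)=40/23
row 4: denom=8−2·5/23=174/23; d'=(-12−2·40/23)/(174/23)=-178/87
back: M4=-178/87
back: M3=40/23−5/23·-178/87=190/87
back: M2=0−4/15·190/87=-152/261
back: M1=4/3−1/4·-152/261=386/261
M: M0=0, M1=386/261, M2=-152/261, M3=190/87, M4=-178/87, M5=0
seg 0: a=5, c=M0/2=0, d=(M1−M0)/(6·3)=193/2349, b=Δ0−h0·(2M0+M1)/6=-976/261
seg 1: a=-4, c=M1/2=193/261, d=(M2−M1)/(6·3)=-269/2349, b=Δ1−h1·(2M1+M2)/6=-397/261
seg 2: a=-5, c=M2/2=-76/261, d=(M3−M2)/(6·3)=361/2349, b=Δ2−h2·(2M2+M3)/6=-46/261
seg 3: a=-4, c=M3/2=95/87, d=(M4−M3)/(6·2)=-92/261, b=Δ3−h3·(2M3+M4)/6=581/261
seg 4: a=2, c=M4/2=-89/87, d=(M5−M4)/(6·2)=89/522, b=Δ4−h4·(2M4+M5)/6=617/261
t_q=15/4 → seg 1, τ=3/4; S=-4+-397/261·τ+193/261·τ²+-269/2349·τ³=-8859/1856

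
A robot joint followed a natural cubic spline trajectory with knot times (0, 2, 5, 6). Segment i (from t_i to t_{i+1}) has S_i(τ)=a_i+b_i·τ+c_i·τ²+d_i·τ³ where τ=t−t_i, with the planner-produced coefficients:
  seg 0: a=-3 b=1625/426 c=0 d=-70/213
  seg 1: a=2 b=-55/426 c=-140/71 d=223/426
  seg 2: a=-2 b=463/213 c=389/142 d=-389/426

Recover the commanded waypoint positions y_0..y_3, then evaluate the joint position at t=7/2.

y_0=-3 y_1=2 y_2=-2 y_3=2
S(7/2) = -981/1136

y_0 = S_0(0) = a_0 = -3
y_1 = S_1(0) = a_1 = 2
y_2 = S_2(0) = a_2 = -2
y_3 = S_2(1) = 2
t_q=7/2 is in segment 1 (τ=3/2); S_1(τ)=-981/1136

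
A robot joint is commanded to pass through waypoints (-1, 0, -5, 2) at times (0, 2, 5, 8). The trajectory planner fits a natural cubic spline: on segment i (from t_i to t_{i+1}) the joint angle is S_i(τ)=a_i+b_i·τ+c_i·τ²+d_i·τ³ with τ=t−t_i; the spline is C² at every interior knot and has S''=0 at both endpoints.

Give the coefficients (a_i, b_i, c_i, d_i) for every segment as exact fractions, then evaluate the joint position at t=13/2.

Δ: Δ0=1/2, Δ1=-5/3, Δ2=7/3
row 1: diag=10, rhs=-13; c'=3/10, d'=-13/10
row 2: denom=12−3·3/10=111/10; d'=(24−3·-13/10)/(111/10)=93/37
back: M2=93/37
back: M1=-13/10−3/10·93/37=-76/37
M: M0=0, M1=-76/37, M2=93/37, M3=0
seg 0: a=-1, c=M0/2=0, d=(M1−M0)/(6·2)=-19/111, b=Δ0−h0·(2M0+M1)/6=263/222
seg 1: a=0, c=M1/2=-38/37, d=(M2−M1)/(6·3)=169/666, b=Δ1−h1·(2M1+M2)/6=-193/222
seg 2: a=-5, c=M2/2=93/74, d=(M3−M2)/(6·3)=-31/222, b=Δ2−h2·(2M2+M3)/6=-20/111
t_q=13/2 → seg 2, τ=3/2; S=-5+-20/111·τ+93/74·τ²+-31/222·τ³=-1725/592

  seg 0: a=-1 b=263/222 c=0 d=-19/111
  seg 1: a=0 b=-193/222 c=-38/37 d=169/666
  seg 2: a=-5 b=-20/111 c=93/74 d=-31/222
S(13/2) = -1725/592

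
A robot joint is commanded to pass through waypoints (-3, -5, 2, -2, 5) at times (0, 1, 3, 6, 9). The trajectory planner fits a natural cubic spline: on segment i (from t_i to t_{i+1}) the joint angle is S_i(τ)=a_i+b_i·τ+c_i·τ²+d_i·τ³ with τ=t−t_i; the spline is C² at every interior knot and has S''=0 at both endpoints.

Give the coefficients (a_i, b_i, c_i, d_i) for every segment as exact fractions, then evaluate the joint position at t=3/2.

Δ: Δ0=-2, Δ1=7/2, Δ2=-4/3, Δ3=7/3
row 1: diag=6, rhs=33; c'=1/3, d'=11/2
row 2: denom=10−2·1/3=28/3; d'=(-29−2·11/2)/(28/3)=-30/7
row 3: denom=12−3·9/28=309/28; d'=(22−3·-30/7)/(309/28)=976/309
back: M3=976/309
back: M2=-30/7−9/28·976/309=-546/103
back: M1=11/2−1/3·-546/103=1497/206
M: M0=0, M1=1497/206, M2=-546/103, M3=976/309, M4=0
seg 0: a=-3, c=M0/2=0, d=(M1−M0)/(6·1)=499/412, b=Δ0−h0·(2M0+M1)/6=-1323/412
seg 1: a=-5, c=M1/2=1497/412, d=(M2−M1)/(6·2)=-863/824, b=Δ1−h1·(2M1+M2)/6=87/206
seg 2: a=2, c=M2/2=-273/103, d=(M3−M2)/(6·3)=1307/2781, b=Δ2−h2·(2M2+M3)/6=246/103
seg 3: a=-2, c=M3/2=488/309, d=(M4−M3)/(6·3)=-488/2781, b=Δ3−h3·(2M3+M4)/6=-85/103
t_q=3/2 → seg 1, τ=1/2; S=-5+87/206·τ+1497/412·τ²+-863/824·τ³=-26443/6592

  seg 0: a=-3 b=-1323/412 c=0 d=499/412
  seg 1: a=-5 b=87/206 c=1497/412 d=-863/824
  seg 2: a=2 b=246/103 c=-273/103 d=1307/2781
  seg 3: a=-2 b=-85/103 c=488/309 d=-488/2781
S(3/2) = -26443/6592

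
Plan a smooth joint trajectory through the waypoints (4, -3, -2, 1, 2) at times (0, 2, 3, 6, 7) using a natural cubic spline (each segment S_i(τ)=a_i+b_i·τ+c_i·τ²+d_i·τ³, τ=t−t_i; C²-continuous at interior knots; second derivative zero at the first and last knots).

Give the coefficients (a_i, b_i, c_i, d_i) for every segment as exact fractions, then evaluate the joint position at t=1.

Δ: Δ0=-7/2, Δ1=1, Δ2=1, Δ3=1
row 1: diag=6, rhs=27; c'=1/6, d'=9/2
row 2: denom=8−1·1/6=47/6; d'=(0−1·9/2)/(47/6)=-27/47
row 3: denom=8−3·18/47=322/47; d'=(0−3·-27/47)/(322/47)=81/322
back: M3=81/322
back: M2=-27/47−18/47·81/322=-108/161
back: M1=9/2−1/6·-108/161=1485/322
M: M0=0, M1=1485/322, M2=-108/161, M3=81/322, M4=0
seg 0: a=4, c=M0/2=0, d=(M1−M0)/(6·2)=495/1288, b=Δ0−h0·(2M0+M1)/6=-811/161
seg 1: a=-3, c=M1/2=1485/644, d=(M2−M1)/(6·1)=-81/92, b=Δ1−h1·(2M1+M2)/6=-137/322
seg 2: a=-2, c=M2/2=-54/161, d=(M3−M2)/(6·3)=33/644, b=Δ2−h2·(2M2+M3)/6=995/644
seg 3: a=1, c=M3/2=81/644, d=(M4−M3)/(6·1)=-27/644, b=Δ3−h3·(2M3+M4)/6=295/322
t_q=1 → seg 0, τ=1; S=4+-811/161·τ+0·τ²+495/1288·τ³=-841/1288

  seg 0: a=4 b=-811/161 c=0 d=495/1288
  seg 1: a=-3 b=-137/322 c=1485/644 d=-81/92
  seg 2: a=-2 b=995/644 c=-54/161 d=33/644
  seg 3: a=1 b=295/322 c=81/644 d=-27/644
S(1) = -841/1288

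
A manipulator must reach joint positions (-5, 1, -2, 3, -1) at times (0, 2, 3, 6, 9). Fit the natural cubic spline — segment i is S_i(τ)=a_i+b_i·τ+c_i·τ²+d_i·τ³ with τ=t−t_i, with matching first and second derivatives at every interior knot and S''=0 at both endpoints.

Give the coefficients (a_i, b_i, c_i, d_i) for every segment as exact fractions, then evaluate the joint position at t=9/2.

  seg 0: a=-5 b=1352/255 c=0 d=-587/1020
  seg 1: a=1 b=-409/255 c=-587/170 d=1049/510
  seg 2: a=-2 b=-1193/510 c=231/85 d=-47/102
  seg 3: a=3 b=389/255 c=-243/170 d=27/170
S(9/2) = -1291/1360

Δ: Δ0=3, Δ1=-3, Δ2=5/3, Δ3=-4/3
row 1: diag=6, rhs=-36; c'=1/6, d'=-6
row 2: denom=8−1·1/6=47/6; d'=(28−1·-6)/(47/6)=204/47
row 3: denom=12−3·18/47=510/47; d'=(-18−3·204/47)/(510/47)=-243/85
back: M3=-243/85
back: M2=204/47−18/47·-243/85=462/85
back: M1=-6−1/6·462/85=-587/85
M: M0=0, M1=-587/85, M2=462/85, M3=-243/85, M4=0
seg 0: a=-5, c=M0/2=0, d=(M1−M0)/(6·2)=-587/1020, b=Δ0−h0·(2M0+M1)/6=1352/255
seg 1: a=1, c=M1/2=-587/170, d=(M2−M1)/(6·1)=1049/510, b=Δ1−h1·(2M1+M2)/6=-409/255
seg 2: a=-2, c=M2/2=231/85, d=(M3−M2)/(6·3)=-47/102, b=Δ2−h2·(2M2+M3)/6=-1193/510
seg 3: a=3, c=M3/2=-243/170, d=(M4−M3)/(6·3)=27/170, b=Δ3−h3·(2M3+M4)/6=389/255
t_q=9/2 → seg 2, τ=3/2; S=-2+-1193/510·τ+231/85·τ²+-47/102·τ³=-1291/1360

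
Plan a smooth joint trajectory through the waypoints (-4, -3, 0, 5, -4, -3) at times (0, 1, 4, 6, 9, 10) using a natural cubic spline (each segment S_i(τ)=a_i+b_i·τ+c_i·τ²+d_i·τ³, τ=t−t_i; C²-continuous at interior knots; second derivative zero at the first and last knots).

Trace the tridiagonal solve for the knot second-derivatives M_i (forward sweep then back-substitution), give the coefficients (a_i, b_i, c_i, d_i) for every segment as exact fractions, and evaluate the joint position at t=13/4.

  seg 0: a=-4 b=3627/3190 c=0 d=-437/3190
  seg 1: a=-3 b=1158/1595 c=-1311/3190 d=437/2610
  seg 2: a=0 b=8871/3190 c=1748/1595 d=-34/55
  seg 3: a=5 b=-809/3190 c=-4168/1595 d=1477/2610
  seg 4: a=-4 b=-1042/1595 c=7911/3190 d=-2637/3190
S(13/4) = -314373/204160

Δ: Δ0=1, Δ1=1, Δ2=5/2, Δ3=-3, Δ4=1
row 1: diag=8, rhs=0; c'=3/8, d'=0
row 2: denom=10−3·3/8=71/8; d'=(9−3·0)/(71/8)=72/71
row 3: denom=10−2·16/71=678/71; d'=(-33−2·72/71)/(678/71)=-829/226
row 4: denom=8−3·71/226=1595/226; d'=(24−3·-829/226)/(1595/226)=7911/1595
back: M4=7911/1595
back: M3=-829/226−71/226·7911/1595=-8336/1595
back: M2=72/71−16/71·-8336/1595=3496/1595
back: M1=0−3/8·3496/1595=-1311/1595
M: M0=0, M1=-1311/1595, M2=3496/1595, M3=-8336/1595, M4=7911/1595, M5=0
seg 0: a=-4, c=M0/2=0, d=(M1−M0)/(6·1)=-437/3190, b=Δ0−h0·(2M0+M1)/6=3627/3190
seg 1: a=-3, c=M1/2=-1311/3190, d=(M2−M1)/(6·3)=437/2610, b=Δ1−h1·(2M1+M2)/6=1158/1595
seg 2: a=0, c=M2/2=1748/1595, d=(M3−M2)/(6·2)=-34/55, b=Δ2−h2·(2M2+M3)/6=8871/3190
seg 3: a=5, c=M3/2=-4168/1595, d=(M4−M3)/(6·3)=1477/2610, b=Δ3−h3·(2M3+M4)/6=-809/3190
seg 4: a=-4, c=M4/2=7911/3190, d=(M5−M4)/(6·1)=-2637/3190, b=Δ4−h4·(2M4+M5)/6=-1042/1595
t_q=13/4 → seg 1, τ=9/4; S=-3+1158/1595·τ+-1311/3190·τ²+437/2610·τ³=-314373/204160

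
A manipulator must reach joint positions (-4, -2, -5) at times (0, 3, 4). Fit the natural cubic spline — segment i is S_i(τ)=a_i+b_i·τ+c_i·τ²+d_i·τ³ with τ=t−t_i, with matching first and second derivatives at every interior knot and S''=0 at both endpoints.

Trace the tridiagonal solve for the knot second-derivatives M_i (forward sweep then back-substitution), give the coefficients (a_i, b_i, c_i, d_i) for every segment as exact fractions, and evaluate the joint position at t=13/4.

Δ: Δ0=2/3, Δ1=-3
row 1: diag=8, rhs=-22; c'=1/8, d'=-11/4
back: M1=-11/4
M: M0=0, M1=-11/4, M2=0
seg 0: a=-4, c=M0/2=0, d=(M1−M0)/(6·3)=-11/72, b=Δ0−h0·(2M0+M1)/6=49/24
seg 1: a=-2, c=M1/2=-11/8, d=(M2−M1)/(6·1)=11/24, b=Δ1−h1·(2M1+M2)/6=-25/12
t_q=13/4 → seg 1, τ=1/4; S=-2+-25/12·τ+-11/8·τ²+11/24·τ³=-1331/512

  seg 0: a=-4 b=49/24 c=0 d=-11/72
  seg 1: a=-2 b=-25/12 c=-11/8 d=11/24
S(13/4) = -1331/512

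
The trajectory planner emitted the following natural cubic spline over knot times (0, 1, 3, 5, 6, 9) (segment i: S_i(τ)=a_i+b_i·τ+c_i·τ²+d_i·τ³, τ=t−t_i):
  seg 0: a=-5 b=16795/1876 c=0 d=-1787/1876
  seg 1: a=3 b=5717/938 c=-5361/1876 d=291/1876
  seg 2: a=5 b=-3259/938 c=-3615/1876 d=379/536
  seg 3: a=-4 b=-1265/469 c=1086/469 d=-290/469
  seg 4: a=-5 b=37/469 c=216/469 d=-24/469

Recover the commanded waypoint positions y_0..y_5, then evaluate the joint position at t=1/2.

y_0=-5 y_1=3 y_2=5 y_3=-4 y_4=-5 y_5=-2
S(1/2) = -9647/15008

y_0 = S_0(0) = a_0 = -5
y_1 = S_1(0) = a_1 = 3
y_2 = S_2(0) = a_2 = 5
y_3 = S_3(0) = a_3 = -4
y_4 = S_4(0) = a_4 = -5
y_5 = S_4(3) = -2
t_q=1/2 is in segment 0 (τ=1/2); S_0(τ)=-9647/15008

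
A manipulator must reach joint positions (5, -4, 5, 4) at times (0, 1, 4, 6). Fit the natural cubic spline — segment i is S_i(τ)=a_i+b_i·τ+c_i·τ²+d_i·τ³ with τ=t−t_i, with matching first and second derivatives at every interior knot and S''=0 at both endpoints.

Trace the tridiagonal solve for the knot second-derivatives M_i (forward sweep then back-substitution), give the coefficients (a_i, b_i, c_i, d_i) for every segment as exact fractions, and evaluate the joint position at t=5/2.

Δ: Δ0=-9, Δ1=3, Δ2=-1/2
row 1: diag=8, rhs=72; c'=3/8, d'=9
row 2: denom=10−3·3/8=71/8; d'=(-21−3·9)/(71/8)=-384/71
back: M2=-384/71
back: M1=9−3/8·-384/71=783/71
M: M0=0, M1=783/71, M2=-384/71, M3=0
seg 0: a=5, c=M0/2=0, d=(M1−M0)/(6·1)=261/142, b=Δ0−h0·(2M0+M1)/6=-1539/142
seg 1: a=-4, c=M1/2=783/142, d=(M2−M1)/(6·3)=-389/426, b=Δ1−h1·(2M1+M2)/6=-378/71
seg 2: a=5, c=M2/2=-192/71, d=(M3−M2)/(6·2)=32/71, b=Δ2−h2·(2M2+M3)/6=441/142
t_q=5/2 → seg 1, τ=3/2; S=-4+-378/71·τ+783/142·τ²+-389/426·τ³=-3023/1136

  seg 0: a=5 b=-1539/142 c=0 d=261/142
  seg 1: a=-4 b=-378/71 c=783/142 d=-389/426
  seg 2: a=5 b=441/142 c=-192/71 d=32/71
S(5/2) = -3023/1136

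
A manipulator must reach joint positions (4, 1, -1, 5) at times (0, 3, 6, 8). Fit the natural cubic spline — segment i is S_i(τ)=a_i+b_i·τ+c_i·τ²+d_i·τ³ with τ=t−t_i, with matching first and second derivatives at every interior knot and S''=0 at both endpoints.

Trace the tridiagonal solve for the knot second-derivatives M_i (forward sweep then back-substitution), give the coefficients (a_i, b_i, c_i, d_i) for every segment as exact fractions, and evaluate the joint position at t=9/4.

Δ: Δ0=-1, Δ1=-2/3, Δ2=3
row 1: diag=12, rhs=2; c'=1/4, d'=1/6
row 2: denom=10−3·1/4=37/4; d'=(22−3·1/6)/(37/4)=86/37
back: M2=86/37
back: M1=1/6−1/4·86/37=-46/111
M: M0=0, M1=-46/111, M2=86/37, M3=0
seg 0: a=4, c=M0/2=0, d=(M1−M0)/(6·3)=-23/999, b=Δ0−h0·(2M0+M1)/6=-88/111
seg 1: a=1, c=M1/2=-23/111, d=(M2−M1)/(6·3)=152/999, b=Δ1−h1·(2M1+M2)/6=-157/111
seg 2: a=-1, c=M2/2=43/37, d=(M3−M2)/(6·2)=-43/222, b=Δ2−h2·(2M2+M3)/6=161/111
t_q=9/4 → seg 0, τ=9/4; S=4+-88/111·τ+0·τ²+-23/999·τ³=4627/2368

  seg 0: a=4 b=-88/111 c=0 d=-23/999
  seg 1: a=1 b=-157/111 c=-23/111 d=152/999
  seg 2: a=-1 b=161/111 c=43/37 d=-43/222
S(9/4) = 4627/2368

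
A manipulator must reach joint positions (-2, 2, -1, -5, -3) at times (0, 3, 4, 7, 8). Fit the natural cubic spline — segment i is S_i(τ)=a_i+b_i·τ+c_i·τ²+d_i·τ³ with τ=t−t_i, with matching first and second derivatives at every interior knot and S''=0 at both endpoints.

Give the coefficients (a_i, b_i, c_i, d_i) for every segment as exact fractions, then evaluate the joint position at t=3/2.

  seg 0: a=-2 b=1301/432 c=0 d=-725/3888
  seg 1: a=2 b=-437/216 c=-725/432 d=101/144
  seg 2: a=-1 b=-1415/432 c=23/54 d=287/3888
  seg 3: a=-5 b=275/216 c=157/144 d=-157/432
S(3/2) = 725/384

Δ: Δ0=4/3, Δ1=-3, Δ2=-4/3, Δ3=2
row 1: diag=8, rhs=-26; c'=1/8, d'=-13/4
row 2: denom=8−1·1/8=63/8; d'=(10−1·-13/4)/(63/8)=106/63
row 3: denom=8−3·8/21=48/7; d'=(20−3·106/63)/(48/7)=157/72
back: M3=157/72
back: M2=106/63−8/21·157/72=23/27
back: M1=-13/4−1/8·23/27=-725/216
M: M0=0, M1=-725/216, M2=23/27, M3=157/72, M4=0
seg 0: a=-2, c=M0/2=0, d=(M1−M0)/(6·3)=-725/3888, b=Δ0−h0·(2M0+M1)/6=1301/432
seg 1: a=2, c=M1/2=-725/432, d=(M2−M1)/(6·1)=101/144, b=Δ1−h1·(2M1+M2)/6=-437/216
seg 2: a=-1, c=M2/2=23/54, d=(M3−M2)/(6·3)=287/3888, b=Δ2−h2·(2M2+M3)/6=-1415/432
seg 3: a=-5, c=M3/2=157/144, d=(M4−M3)/(6·1)=-157/432, b=Δ3−h3·(2M3+M4)/6=275/216
t_q=3/2 → seg 0, τ=3/2; S=-2+1301/432·τ+0·τ²+-725/3888·τ³=725/384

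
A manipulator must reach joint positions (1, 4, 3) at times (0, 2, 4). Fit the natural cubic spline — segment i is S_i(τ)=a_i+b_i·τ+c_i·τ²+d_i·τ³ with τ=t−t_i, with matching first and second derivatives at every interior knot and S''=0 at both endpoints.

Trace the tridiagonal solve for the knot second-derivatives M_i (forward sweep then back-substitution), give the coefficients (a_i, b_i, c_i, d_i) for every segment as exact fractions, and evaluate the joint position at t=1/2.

Δ: Δ0=3/2, Δ1=-1/2
row 1: diag=8, rhs=-12; c'=1/4, d'=-3/2
back: M1=-3/2
M: M0=0, M1=-3/2, M2=0
seg 0: a=1, c=M0/2=0, d=(M1−M0)/(6·2)=-1/8, b=Δ0−h0·(2M0+M1)/6=2
seg 1: a=4, c=M1/2=-3/4, d=(M2−M1)/(6·2)=1/8, b=Δ1−h1·(2M1+M2)/6=1/2
t_q=1/2 → seg 0, τ=1/2; S=1+2·τ+0·τ²+-1/8·τ³=127/64

  seg 0: a=1 b=2 c=0 d=-1/8
  seg 1: a=4 b=1/2 c=-3/4 d=1/8
S(1/2) = 127/64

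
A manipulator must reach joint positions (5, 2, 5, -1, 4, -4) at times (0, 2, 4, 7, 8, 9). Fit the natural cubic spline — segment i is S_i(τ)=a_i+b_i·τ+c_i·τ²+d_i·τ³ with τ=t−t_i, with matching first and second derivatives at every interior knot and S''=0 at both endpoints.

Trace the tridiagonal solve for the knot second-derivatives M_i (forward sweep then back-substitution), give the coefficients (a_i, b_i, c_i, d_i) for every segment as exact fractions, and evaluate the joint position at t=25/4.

  seg 0: a=5 b=-1418/517 c=0 d=1285/4136
  seg 1: a=2 b=1019/1034 c=3855/2068 d=-3323/4136
  seg 2: a=5 b=-620/517 c=-3057/1034 d=927/1034
  seg 3: a=-1 b=5447/1034 c=2643/517 d=-5563/1034
  seg 4: a=4 b=-335/517 c=-11403/1034 d=3801/1034
S(25/4) = -162365/66176

Δ: Δ0=-3/2, Δ1=3/2, Δ2=-2, Δ3=5, Δ4=-8
row 1: diag=8, rhs=18; c'=1/4, d'=9/4
row 2: denom=10−2·1/4=19/2; d'=(-21−2·9/4)/(19/2)=-51/19
row 3: denom=8−3·6/19=134/19; d'=(42−3·-51/19)/(134/19)=951/134
row 4: denom=4−1·19/134=517/134; d'=(-78−1·951/134)/(517/134)=-11403/517
back: M4=-11403/517
back: M3=951/134−19/134·-11403/517=5286/517
back: M2=-51/19−6/19·5286/517=-3057/517
back: M1=9/4−1/4·-3057/517=3855/1034
M: M0=0, M1=3855/1034, M2=-3057/517, M3=5286/517, M4=-11403/517, M5=0
seg 0: a=5, c=M0/2=0, d=(M1−M0)/(6·2)=1285/4136, b=Δ0−h0·(2M0+M1)/6=-1418/517
seg 1: a=2, c=M1/2=3855/2068, d=(M2−M1)/(6·2)=-3323/4136, b=Δ1−h1·(2M1+M2)/6=1019/1034
seg 2: a=5, c=M2/2=-3057/1034, d=(M3−M2)/(6·3)=927/1034, b=Δ2−h2·(2M2+M3)/6=-620/517
seg 3: a=-1, c=M3/2=2643/517, d=(M4−M3)/(6·1)=-5563/1034, b=Δ3−h3·(2M3+M4)/6=5447/1034
seg 4: a=4, c=M4/2=-11403/1034, d=(M5−M4)/(6·1)=3801/1034, b=Δ4−h4·(2M4+M5)/6=-335/517
t_q=25/4 → seg 2, τ=9/4; S=5+-620/517·τ+-3057/1034·τ²+927/1034·τ³=-162365/66176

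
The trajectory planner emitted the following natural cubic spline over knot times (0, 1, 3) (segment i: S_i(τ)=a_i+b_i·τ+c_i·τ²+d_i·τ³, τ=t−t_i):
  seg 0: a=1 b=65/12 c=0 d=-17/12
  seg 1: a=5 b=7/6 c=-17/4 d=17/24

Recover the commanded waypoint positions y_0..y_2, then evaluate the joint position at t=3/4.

y_0 = S_0(0) = a_0 = 1
y_1 = S_1(0) = a_1 = 5
y_2 = S_1(2) = -4
t_q=3/4 is in segment 0 (τ=3/4); S_0(τ)=1143/256

y_0=1 y_1=5 y_2=-4
S(3/4) = 1143/256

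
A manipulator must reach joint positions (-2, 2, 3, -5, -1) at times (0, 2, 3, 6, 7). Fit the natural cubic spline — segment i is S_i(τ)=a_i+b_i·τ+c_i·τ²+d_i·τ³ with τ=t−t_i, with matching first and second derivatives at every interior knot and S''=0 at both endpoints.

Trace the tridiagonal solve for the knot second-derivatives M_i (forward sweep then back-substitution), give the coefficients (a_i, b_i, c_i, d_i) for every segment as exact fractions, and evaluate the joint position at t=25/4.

Δ: Δ0=2, Δ1=1, Δ2=-8/3, Δ3=4
row 1: diag=6, rhs=-6; c'=1/6, d'=-1
row 2: denom=8−1·1/6=47/6; d'=(-22−1·-1)/(47/6)=-126/47
row 3: denom=8−3·18/47=322/47; d'=(40−3·-126/47)/(322/47)=1129/161
back: M3=1129/161
back: M2=-126/47−18/47·1129/161=-864/161
back: M1=-1−1/6·-864/161=-17/161
M: M0=0, M1=-17/161, M2=-864/161, M3=1129/161, M4=0
seg 0: a=-2, c=M0/2=0, d=(M1−M0)/(6·2)=-17/1932, b=Δ0−h0·(2M0+M1)/6=983/483
seg 1: a=2, c=M1/2=-17/322, d=(M2−M1)/(6·1)=-121/138, b=Δ1−h1·(2M1+M2)/6=932/483
seg 2: a=3, c=M2/2=-432/161, d=(M3−M2)/(6·3)=1993/2898, b=Δ2−h2·(2M2+M3)/6=-779/966
seg 3: a=-5, c=M3/2=1129/322, d=(M4−M3)/(6·1)=-1129/966, b=Δ3−h3·(2M3+M4)/6=803/483
t_q=25/4 → seg 3, τ=1/4; S=-5+803/483·τ+1129/322·τ²+-1129/966·τ³=-12905/2944

  seg 0: a=-2 b=983/483 c=0 d=-17/1932
  seg 1: a=2 b=932/483 c=-17/322 d=-121/138
  seg 2: a=3 b=-779/966 c=-432/161 d=1993/2898
  seg 3: a=-5 b=803/483 c=1129/322 d=-1129/966
S(25/4) = -12905/2944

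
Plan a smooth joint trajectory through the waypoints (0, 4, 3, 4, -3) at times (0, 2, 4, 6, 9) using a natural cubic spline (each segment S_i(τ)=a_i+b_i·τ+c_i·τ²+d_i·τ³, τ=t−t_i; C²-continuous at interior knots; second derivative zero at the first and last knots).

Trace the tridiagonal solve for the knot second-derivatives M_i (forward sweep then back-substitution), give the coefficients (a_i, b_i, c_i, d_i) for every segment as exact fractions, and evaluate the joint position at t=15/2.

  seg 0: a=0 b=592/213 c=0 d=-83/426
  seg 1: a=4 b=94/213 c=-83/71 d=595/1704
  seg 2: a=3 b=-19/426 c=263/284 d=-557/1704
  seg 3: a=4 b=-56/213 c=-147/142 d=49/426
S(15/2) = 1891/1136

Δ: Δ0=2, Δ1=-1/2, Δ2=1/2, Δ3=-7/3
row 1: diag=8, rhs=-15; c'=1/4, d'=-15/8
row 2: denom=8−2·1/4=15/2; d'=(6−2·-15/8)/(15/2)=13/10
row 3: denom=10−2·4/15=142/15; d'=(-17−2·13/10)/(142/15)=-147/71
back: M3=-147/71
back: M2=13/10−4/15·-147/71=263/142
back: M1=-15/8−1/4·263/142=-166/71
M: M0=0, M1=-166/71, M2=263/142, M3=-147/71, M4=0
seg 0: a=0, c=M0/2=0, d=(M1−M0)/(6·2)=-83/426, b=Δ0−h0·(2M0+M1)/6=592/213
seg 1: a=4, c=M1/2=-83/71, d=(M2−M1)/(6·2)=595/1704, b=Δ1−h1·(2M1+M2)/6=94/213
seg 2: a=3, c=M2/2=263/284, d=(M3−M2)/(6·2)=-557/1704, b=Δ2−h2·(2M2+M3)/6=-19/426
seg 3: a=4, c=M3/2=-147/142, d=(M4−M3)/(6·3)=49/426, b=Δ3−h3·(2M3+M4)/6=-56/213
t_q=15/2 → seg 3, τ=3/2; S=4+-56/213·τ+-147/142·τ²+49/426·τ³=1891/1136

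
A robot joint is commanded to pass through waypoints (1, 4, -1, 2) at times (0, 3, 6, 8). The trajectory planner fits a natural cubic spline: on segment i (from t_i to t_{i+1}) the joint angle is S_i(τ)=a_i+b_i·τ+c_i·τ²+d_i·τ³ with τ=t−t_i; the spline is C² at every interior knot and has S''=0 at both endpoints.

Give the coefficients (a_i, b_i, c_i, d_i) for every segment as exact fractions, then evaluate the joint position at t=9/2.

  seg 0: a=1 b=439/222 c=0 d=-217/1998
  seg 1: a=4 b=-106/111 c=-217/222 d=493/1998
  seg 2: a=-1 b=-35/222 c=46/37 d=-23/111
S(9/2) = 711/592

Δ: Δ0=1, Δ1=-5/3, Δ2=3/2
row 1: diag=12, rhs=-16; c'=1/4, d'=-4/3
row 2: denom=10−3·1/4=37/4; d'=(19−3·-4/3)/(37/4)=92/37
back: M2=92/37
back: M1=-4/3−1/4·92/37=-217/111
M: M0=0, M1=-217/111, M2=92/37, M3=0
seg 0: a=1, c=M0/2=0, d=(M1−M0)/(6·3)=-217/1998, b=Δ0−h0·(2M0+M1)/6=439/222
seg 1: a=4, c=M1/2=-217/222, d=(M2−M1)/(6·3)=493/1998, b=Δ1−h1·(2M1+M2)/6=-106/111
seg 2: a=-1, c=M2/2=46/37, d=(M3−M2)/(6·2)=-23/111, b=Δ2−h2·(2M2+M3)/6=-35/222
t_q=9/2 → seg 1, τ=3/2; S=4+-106/111·τ+-217/222·τ²+493/1998·τ³=711/592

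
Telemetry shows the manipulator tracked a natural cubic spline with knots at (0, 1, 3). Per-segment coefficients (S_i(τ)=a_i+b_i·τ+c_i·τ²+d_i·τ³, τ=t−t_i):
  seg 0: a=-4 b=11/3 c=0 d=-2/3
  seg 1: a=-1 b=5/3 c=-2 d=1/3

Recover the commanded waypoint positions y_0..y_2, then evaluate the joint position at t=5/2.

y_0 = S_0(0) = a_0 = -4
y_1 = S_1(0) = a_1 = -1
y_2 = S_1(2) = -3
t_q=5/2 is in segment 1 (τ=3/2); S_1(τ)=-15/8

y_0=-4 y_1=-1 y_2=-3
S(5/2) = -15/8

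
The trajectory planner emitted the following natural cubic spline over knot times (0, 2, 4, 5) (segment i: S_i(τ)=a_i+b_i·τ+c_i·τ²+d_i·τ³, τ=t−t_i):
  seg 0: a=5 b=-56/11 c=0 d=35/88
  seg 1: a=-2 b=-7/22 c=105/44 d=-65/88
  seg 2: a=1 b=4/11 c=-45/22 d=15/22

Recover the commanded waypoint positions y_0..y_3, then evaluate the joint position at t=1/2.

y_0 = S_0(0) = a_0 = 5
y_1 = S_1(0) = a_1 = -2
y_2 = S_2(0) = a_2 = 1
y_3 = S_2(1) = 0
t_q=1/2 is in segment 0 (τ=1/2); S_0(τ)=1763/704

y_0=5 y_1=-2 y_2=1 y_3=0
S(1/2) = 1763/704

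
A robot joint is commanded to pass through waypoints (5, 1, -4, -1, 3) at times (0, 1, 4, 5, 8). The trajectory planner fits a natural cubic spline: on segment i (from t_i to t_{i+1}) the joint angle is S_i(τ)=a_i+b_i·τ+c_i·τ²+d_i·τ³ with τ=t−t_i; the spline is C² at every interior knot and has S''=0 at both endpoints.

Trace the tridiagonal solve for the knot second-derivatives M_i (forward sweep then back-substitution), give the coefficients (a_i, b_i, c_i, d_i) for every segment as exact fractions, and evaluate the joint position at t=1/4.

Δ: Δ0=-4, Δ1=-5/3, Δ2=3, Δ3=4/3
row 1: diag=8, rhs=14; c'=3/8, d'=7/4
row 2: denom=8−3·3/8=55/8; d'=(28−3·7/4)/(55/8)=182/55
row 3: denom=8−1·8/55=432/55; d'=(-10−1·182/55)/(432/55)=-61/36
back: M3=-61/36
back: M2=182/55−8/55·-61/36=32/9
back: M1=7/4−3/8·32/9=5/12
M: M0=0, M1=5/12, M2=32/9, M3=-61/36, M4=0
seg 0: a=5, c=M0/2=0, d=(M1−M0)/(6·1)=5/72, b=Δ0−h0·(2M0+M1)/6=-293/72
seg 1: a=1, c=M1/2=5/24, d=(M2−M1)/(6·3)=113/648, b=Δ1−h1·(2M1+M2)/6=-139/36
seg 2: a=-4, c=M2/2=16/9, d=(M3−M2)/(6·1)=-7/8, b=Δ2−h2·(2M2+M3)/6=151/72
seg 3: a=-1, c=M3/2=-61/72, d=(M4−M3)/(6·3)=61/648, b=Δ3−h3·(2M3+M4)/6=109/36
t_q=1/4 → seg 0, τ=1/4; S=5+-293/72·τ+0·τ²+5/72·τ³=6119/1536

  seg 0: a=5 b=-293/72 c=0 d=5/72
  seg 1: a=1 b=-139/36 c=5/24 d=113/648
  seg 2: a=-4 b=151/72 c=16/9 d=-7/8
  seg 3: a=-1 b=109/36 c=-61/72 d=61/648
S(1/4) = 6119/1536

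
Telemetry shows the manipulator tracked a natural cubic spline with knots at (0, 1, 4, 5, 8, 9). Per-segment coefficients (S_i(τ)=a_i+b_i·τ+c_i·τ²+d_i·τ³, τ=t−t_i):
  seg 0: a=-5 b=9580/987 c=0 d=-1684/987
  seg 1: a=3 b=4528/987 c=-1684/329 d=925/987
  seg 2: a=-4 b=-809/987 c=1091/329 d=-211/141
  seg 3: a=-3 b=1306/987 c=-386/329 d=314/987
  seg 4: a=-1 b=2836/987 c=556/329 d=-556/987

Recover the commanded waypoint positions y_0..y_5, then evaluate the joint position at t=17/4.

y_0 = S_0(0) = a_0 = -5
y_1 = S_1(0) = a_1 = 3
y_2 = S_2(0) = a_2 = -4
y_3 = S_3(0) = a_3 = -3
y_4 = S_4(0) = a_4 = -1
y_5 = S_4(1) = 3
t_q=17/4 is in segment 2 (τ=1/4); S_2(τ)=-84667/21056

y_0=-5 y_1=3 y_2=-4 y_3=-3 y_4=-1 y_5=3
S(17/4) = -84667/21056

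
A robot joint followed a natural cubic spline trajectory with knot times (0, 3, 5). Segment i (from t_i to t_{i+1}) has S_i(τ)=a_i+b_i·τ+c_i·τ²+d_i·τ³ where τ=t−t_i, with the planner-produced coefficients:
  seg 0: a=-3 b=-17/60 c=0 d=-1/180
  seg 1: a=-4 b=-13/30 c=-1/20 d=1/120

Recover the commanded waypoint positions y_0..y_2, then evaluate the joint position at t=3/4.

y_0=-3 y_1=-4 y_2=-5
S(3/4) = -823/256

y_0 = S_0(0) = a_0 = -3
y_1 = S_1(0) = a_1 = -4
y_2 = S_1(2) = -5
t_q=3/4 is in segment 0 (τ=3/4); S_0(τ)=-823/256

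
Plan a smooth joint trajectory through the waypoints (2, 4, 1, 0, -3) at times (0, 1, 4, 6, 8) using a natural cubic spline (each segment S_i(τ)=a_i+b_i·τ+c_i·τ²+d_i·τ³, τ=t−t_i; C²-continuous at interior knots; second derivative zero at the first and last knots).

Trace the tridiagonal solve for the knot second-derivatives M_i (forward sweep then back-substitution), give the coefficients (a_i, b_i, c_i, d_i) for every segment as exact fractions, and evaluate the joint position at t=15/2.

  seg 0: a=2 b=659/268 c=0 d=-123/268
  seg 1: a=4 b=145/134 c=-369/268 d=61/268
  seg 2: a=1 b=-277/268 c=45/67 d=-217/1072
  seg 3: a=0 b=-52/67 c=-291/536 d=97/1072
S(15/2) = -17841/8576

Δ: Δ0=2, Δ1=-1, Δ2=-1/2, Δ3=-3/2
row 1: diag=8, rhs=-18; c'=3/8, d'=-9/4
row 2: denom=10−3·3/8=71/8; d'=(3−3·-9/4)/(71/8)=78/71
row 3: denom=8−2·16/71=536/71; d'=(-6−2·78/71)/(536/71)=-291/268
back: M3=-291/268
back: M2=78/71−16/71·-291/268=90/67
back: M1=-9/4−3/8·90/67=-369/134
M: M0=0, M1=-369/134, M2=90/67, M3=-291/268, M4=0
seg 0: a=2, c=M0/2=0, d=(M1−M0)/(6·1)=-123/268, b=Δ0−h0·(2M0+M1)/6=659/268
seg 1: a=4, c=M1/2=-369/268, d=(M2−M1)/(6·3)=61/268, b=Δ1−h1·(2M1+M2)/6=145/134
seg 2: a=1, c=M2/2=45/67, d=(M3−M2)/(6·2)=-217/1072, b=Δ2−h2·(2M2+M3)/6=-277/268
seg 3: a=0, c=M3/2=-291/536, d=(M4−M3)/(6·2)=97/1072, b=Δ3−h3·(2M3+M4)/6=-52/67
t_q=15/2 → seg 3, τ=3/2; S=0+-52/67·τ+-291/536·τ²+97/1072·τ³=-17841/8576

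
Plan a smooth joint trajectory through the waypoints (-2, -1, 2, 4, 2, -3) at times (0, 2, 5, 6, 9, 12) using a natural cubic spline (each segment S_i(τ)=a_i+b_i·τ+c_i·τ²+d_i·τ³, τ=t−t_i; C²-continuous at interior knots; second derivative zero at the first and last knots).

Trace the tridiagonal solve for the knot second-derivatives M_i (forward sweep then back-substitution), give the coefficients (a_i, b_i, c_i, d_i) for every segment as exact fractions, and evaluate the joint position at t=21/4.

Δ: Δ0=1/2, Δ1=1, Δ2=2, Δ3=-2/3, Δ4=-5/3
row 1: diag=10, rhs=3; c'=3/10, d'=3/10
row 2: denom=8−3·3/10=71/10; d'=(6−3·3/10)/(71/10)=51/71
row 3: denom=8−1·10/71=558/71; d'=(-16−1·51/71)/(558/71)=-1187/558
row 4: denom=12−3·71/186=673/62; d'=(-6−3·-1187/558)/(673/62)=71/2019
back: M4=71/2019
back: M3=-1187/558−71/186·71/2019=-4322/2019
back: M2=51/71−10/71·-4322/2019=2059/2019
back: M1=3/10−3/10·2059/2019=-4/673
M: M0=0, M1=-4/673, M2=2059/2019, M3=-4322/2019, M4=71/2019, M5=0
seg 0: a=-2, c=M0/2=0, d=(M1−M0)/(6·2)=-1/2019, b=Δ0−h0·(2M0+M1)/6=2027/4038
seg 1: a=-1, c=M1/2=-2/673, d=(M2−M1)/(6·3)=2071/36342, b=Δ1−h1·(2M1+M2)/6=2003/4038
seg 2: a=2, c=M2/2=2059/4038, d=(M3−M2)/(6·1)=-709/1346, b=Δ2−h2·(2M2+M3)/6=4072/2019
seg 3: a=4, c=M3/2=-2161/2019, d=(M4−M3)/(6·3)=4393/36342, b=Δ3−h3·(2M3+M4)/6=5881/4038
seg 4: a=2, c=M4/2=71/4038, d=(M5−M4)/(6·3)=-71/36342, b=Δ4−h4·(2M4+M5)/6=-3436/2019
t_q=21/4 → seg 2, τ=1/4; S=2+4072/2019·τ+2059/4038·τ²+-709/1346·τ³=217759/86144

  seg 0: a=-2 b=2027/4038 c=0 d=-1/2019
  seg 1: a=-1 b=2003/4038 c=-2/673 d=2071/36342
  seg 2: a=2 b=4072/2019 c=2059/4038 d=-709/1346
  seg 3: a=4 b=5881/4038 c=-2161/2019 d=4393/36342
  seg 4: a=2 b=-3436/2019 c=71/4038 d=-71/36342
S(21/4) = 217759/86144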